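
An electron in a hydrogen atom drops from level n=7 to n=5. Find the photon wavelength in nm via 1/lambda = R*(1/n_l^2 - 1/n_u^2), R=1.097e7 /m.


1/lambda = R * (1/n_l^2 - 1/n_u^2)
= 1.097e7 * (1/5^2 - 1/7^2)
= 1.097e7 * (0.04 - 0.020408)
= 1.097e7 * 0.019592
= 2.1492e+05 /m
lambda = 1 / 2.1492e+05 = 4652.8411 nm

4652.8411


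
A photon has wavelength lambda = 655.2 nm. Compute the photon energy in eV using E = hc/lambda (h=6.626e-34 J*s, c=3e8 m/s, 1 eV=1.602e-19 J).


E = hc / lambda
= (6.626e-34)(3e8) / (655.2e-9)
= 1.9878e-25 / 6.5520e-07
= 3.0339e-19 J
Converting to eV: 3.0339e-19 / 1.602e-19
= 1.8938 eV

1.8938


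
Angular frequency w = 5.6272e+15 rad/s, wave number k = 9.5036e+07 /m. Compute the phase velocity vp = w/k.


vp = w / k
= 5.6272e+15 / 9.5036e+07
= 5.9211e+07 m/s

5.9211e+07


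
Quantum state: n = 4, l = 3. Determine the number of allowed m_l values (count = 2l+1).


m_l ranges from -l to +l in integer steps
So m_l goes from -3 to +3
Count = 2l + 1 = 2*3 + 1
= 7

7


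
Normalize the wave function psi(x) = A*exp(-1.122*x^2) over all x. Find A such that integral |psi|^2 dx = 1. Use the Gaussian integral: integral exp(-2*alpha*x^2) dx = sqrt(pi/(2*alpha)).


integral |psi|^2 dx = A^2 * sqrt(pi/(2*alpha)) = 1
A^2 = sqrt(2*alpha/pi)
= sqrt(2 * 1.122 / pi)
= 0.845155
A = sqrt(0.845155)
= 0.9193

0.9193


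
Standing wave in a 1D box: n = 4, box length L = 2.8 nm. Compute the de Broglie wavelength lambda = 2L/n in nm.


lambda = 2L / n
= 2 * 2.8 / 4
= 5.6 / 4
= 1.4 nm

1.4


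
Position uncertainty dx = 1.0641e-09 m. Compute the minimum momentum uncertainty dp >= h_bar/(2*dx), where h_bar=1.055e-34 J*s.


dp = h_bar / (2 * dx)
= 1.055e-34 / (2 * 1.0641e-09)
= 1.055e-34 / 2.1282e-09
= 4.9572e-26 kg*m/s

4.9572e-26


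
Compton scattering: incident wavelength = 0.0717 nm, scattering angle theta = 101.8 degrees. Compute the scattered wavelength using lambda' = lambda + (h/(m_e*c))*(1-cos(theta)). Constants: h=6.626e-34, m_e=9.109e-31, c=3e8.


Compton wavelength: h/(m_e*c) = 2.4247e-12 m
d_lambda = 2.4247e-12 * (1 - cos(101.8 deg))
= 2.4247e-12 * 1.204496
= 2.9206e-12 m = 0.002921 nm
lambda' = 0.0717 + 0.002921
= 0.074621 nm

0.074621


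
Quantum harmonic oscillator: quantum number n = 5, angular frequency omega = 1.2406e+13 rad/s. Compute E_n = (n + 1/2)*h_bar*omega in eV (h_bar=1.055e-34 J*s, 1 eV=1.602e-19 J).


E = (n + 1/2) * h_bar * omega
= (5 + 0.5) * 1.055e-34 * 1.2406e+13
= 5.5 * 1.3088e-21
= 7.1986e-21 J
= 0.0449 eV

0.0449


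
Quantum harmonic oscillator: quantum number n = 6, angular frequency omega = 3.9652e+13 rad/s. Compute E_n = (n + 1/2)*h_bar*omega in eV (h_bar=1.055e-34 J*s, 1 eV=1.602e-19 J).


E = (n + 1/2) * h_bar * omega
= (6 + 0.5) * 1.055e-34 * 3.9652e+13
= 6.5 * 4.1833e-21
= 2.7191e-20 J
= 0.1697 eV

0.1697


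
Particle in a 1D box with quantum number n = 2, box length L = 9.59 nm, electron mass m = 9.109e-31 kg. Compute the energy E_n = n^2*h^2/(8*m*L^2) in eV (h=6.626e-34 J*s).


E = n^2 * h^2 / (8 * m * L^2)
= 2^2 * (6.626e-34)^2 / (8 * 9.109e-31 * (9.59e-9)^2)
= 4 * 4.3904e-67 / (8 * 9.109e-31 * 9.1968e-17)
= 2.6204e-21 J
= 0.0164 eV

0.0164


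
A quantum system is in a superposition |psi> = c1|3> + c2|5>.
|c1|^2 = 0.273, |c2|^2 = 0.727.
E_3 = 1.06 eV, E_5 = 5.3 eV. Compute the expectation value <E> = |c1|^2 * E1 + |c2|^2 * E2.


<E> = |c1|^2 * E1 + |c2|^2 * E2
= 0.273 * 1.06 + 0.727 * 5.3
= 0.2894 + 3.8531
= 4.1425 eV

4.1425


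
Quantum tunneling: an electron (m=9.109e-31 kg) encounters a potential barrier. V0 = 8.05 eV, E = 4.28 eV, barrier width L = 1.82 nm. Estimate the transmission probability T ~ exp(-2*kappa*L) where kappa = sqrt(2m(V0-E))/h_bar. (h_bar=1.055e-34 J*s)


V0 - E = 3.77 eV = 6.0395e-19 J
kappa = sqrt(2 * m * (V0-E)) / h_bar
= sqrt(2 * 9.109e-31 * 6.0395e-19) / 1.055e-34
= 9.9426e+09 /m
2*kappa*L = 2 * 9.9426e+09 * 1.82e-9
= 36.1911
T = exp(-36.1911) = 1.916134e-16

1.916134e-16


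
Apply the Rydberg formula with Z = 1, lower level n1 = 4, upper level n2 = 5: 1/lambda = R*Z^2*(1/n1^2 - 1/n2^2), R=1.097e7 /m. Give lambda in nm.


1/lambda = R * Z^2 * (1/n1^2 - 1/n2^2)
= 1.097e7 * 1^2 * (1/4^2 - 1/5^2)
= 1.097e7 * 1 * (0.0625 - 0.04)
= 2.4682e+05 /m
lambda = 1 / 2.4682e+05
= 4051.4535 nm

4051.4535


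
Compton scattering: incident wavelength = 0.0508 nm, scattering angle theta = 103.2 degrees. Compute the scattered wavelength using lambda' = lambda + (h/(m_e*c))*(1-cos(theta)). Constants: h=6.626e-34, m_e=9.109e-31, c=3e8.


Compton wavelength: h/(m_e*c) = 2.4247e-12 m
d_lambda = 2.4247e-12 * (1 - cos(103.2 deg))
= 2.4247e-12 * 1.228351
= 2.9784e-12 m = 0.002978 nm
lambda' = 0.0508 + 0.002978
= 0.053778 nm

0.053778


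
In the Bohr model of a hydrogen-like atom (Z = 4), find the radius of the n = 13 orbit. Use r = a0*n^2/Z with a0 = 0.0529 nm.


r = a0 * n^2 / Z
= 0.0529 * 13^2 / 4
= 0.0529 * 169 / 4
= 2.235 nm

2.235


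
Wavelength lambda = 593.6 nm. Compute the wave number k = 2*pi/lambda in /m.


k = 2 * pi / lambda
= 6.2832 / (593.6e-9)
= 6.2832 / 5.9360e-07
= 1.0585e+07 /m

1.0585e+07


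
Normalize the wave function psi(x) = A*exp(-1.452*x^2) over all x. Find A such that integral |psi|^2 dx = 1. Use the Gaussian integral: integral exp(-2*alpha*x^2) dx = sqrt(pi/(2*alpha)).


integral |psi|^2 dx = A^2 * sqrt(pi/(2*alpha)) = 1
A^2 = sqrt(2*alpha/pi)
= sqrt(2 * 1.452 / pi)
= 0.961443
A = sqrt(0.961443)
= 0.9805

0.9805


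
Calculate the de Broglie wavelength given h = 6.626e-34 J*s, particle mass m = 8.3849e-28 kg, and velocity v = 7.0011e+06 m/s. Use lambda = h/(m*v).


lambda = h / (m * v)
= 6.626e-34 / (8.3849e-28 * 7.0011e+06)
= 6.626e-34 / 5.8704e-21
= 1.1287e-13 m

1.1287e-13


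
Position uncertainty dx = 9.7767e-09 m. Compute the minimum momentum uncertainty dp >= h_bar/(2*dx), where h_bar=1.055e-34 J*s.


dp = h_bar / (2 * dx)
= 1.055e-34 / (2 * 9.7767e-09)
= 1.055e-34 / 1.9553e-08
= 5.3955e-27 kg*m/s

5.3955e-27


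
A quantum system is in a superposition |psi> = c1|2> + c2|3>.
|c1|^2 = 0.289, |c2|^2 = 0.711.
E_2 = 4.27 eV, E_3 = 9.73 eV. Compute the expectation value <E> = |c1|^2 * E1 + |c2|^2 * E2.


<E> = |c1|^2 * E1 + |c2|^2 * E2
= 0.289 * 4.27 + 0.711 * 9.73
= 1.234 + 6.918
= 8.1521 eV

8.1521


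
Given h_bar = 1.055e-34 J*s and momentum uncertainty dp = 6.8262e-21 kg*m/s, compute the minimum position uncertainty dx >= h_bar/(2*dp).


dx = h_bar / (2 * dp)
= 1.055e-34 / (2 * 6.8262e-21)
= 1.055e-34 / 1.3652e-20
= 7.7276e-15 m

7.7276e-15


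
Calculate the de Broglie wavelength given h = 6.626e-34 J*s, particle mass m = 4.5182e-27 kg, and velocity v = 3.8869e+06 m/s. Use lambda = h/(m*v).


lambda = h / (m * v)
= 6.626e-34 / (4.5182e-27 * 3.8869e+06)
= 6.626e-34 / 1.7562e-20
= 3.7730e-14 m

3.7730e-14


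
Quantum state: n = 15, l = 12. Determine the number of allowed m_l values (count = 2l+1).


m_l ranges from -l to +l in integer steps
So m_l goes from -12 to +12
Count = 2l + 1 = 2*12 + 1
= 25

25


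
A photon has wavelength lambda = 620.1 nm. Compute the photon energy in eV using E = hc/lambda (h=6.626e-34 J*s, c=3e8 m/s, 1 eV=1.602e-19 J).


E = hc / lambda
= (6.626e-34)(3e8) / (620.1e-9)
= 1.9878e-25 / 6.2010e-07
= 3.2056e-19 J
Converting to eV: 3.2056e-19 / 1.602e-19
= 2.001 eV

2.001


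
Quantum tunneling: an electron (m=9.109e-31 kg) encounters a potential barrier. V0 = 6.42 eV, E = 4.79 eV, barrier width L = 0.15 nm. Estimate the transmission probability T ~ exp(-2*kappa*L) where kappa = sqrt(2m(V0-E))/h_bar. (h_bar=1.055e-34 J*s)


V0 - E = 1.63 eV = 2.6113e-19 J
kappa = sqrt(2 * m * (V0-E)) / h_bar
= sqrt(2 * 9.109e-31 * 2.6113e-19) / 1.055e-34
= 6.5377e+09 /m
2*kappa*L = 2 * 6.5377e+09 * 0.15e-9
= 1.9613
T = exp(-1.9613) = 1.406753e-01

1.406753e-01


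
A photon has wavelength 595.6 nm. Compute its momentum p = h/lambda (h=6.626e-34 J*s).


p = h / lambda
= 6.626e-34 / (595.6e-9)
= 6.626e-34 / 5.9560e-07
= 1.1125e-27 kg*m/s

1.1125e-27


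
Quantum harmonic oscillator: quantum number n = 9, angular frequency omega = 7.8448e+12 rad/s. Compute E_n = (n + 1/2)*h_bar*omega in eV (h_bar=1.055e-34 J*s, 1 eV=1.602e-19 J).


E = (n + 1/2) * h_bar * omega
= (9 + 0.5) * 1.055e-34 * 7.8448e+12
= 9.5 * 8.2763e-22
= 7.8625e-21 J
= 0.0491 eV

0.0491


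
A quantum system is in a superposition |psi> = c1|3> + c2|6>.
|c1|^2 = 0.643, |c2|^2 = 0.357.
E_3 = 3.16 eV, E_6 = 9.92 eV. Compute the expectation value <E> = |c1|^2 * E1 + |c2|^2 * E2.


<E> = |c1|^2 * E1 + |c2|^2 * E2
= 0.643 * 3.16 + 0.357 * 9.92
= 2.0319 + 3.5414
= 5.5733 eV

5.5733


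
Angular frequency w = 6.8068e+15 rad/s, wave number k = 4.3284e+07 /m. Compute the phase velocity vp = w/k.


vp = w / k
= 6.8068e+15 / 4.3284e+07
= 1.5726e+08 m/s

1.5726e+08


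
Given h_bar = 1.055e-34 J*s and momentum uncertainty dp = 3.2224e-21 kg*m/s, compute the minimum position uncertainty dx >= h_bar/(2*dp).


dx = h_bar / (2 * dp)
= 1.055e-34 / (2 * 3.2224e-21)
= 1.055e-34 / 6.4448e-21
= 1.6370e-14 m

1.6370e-14


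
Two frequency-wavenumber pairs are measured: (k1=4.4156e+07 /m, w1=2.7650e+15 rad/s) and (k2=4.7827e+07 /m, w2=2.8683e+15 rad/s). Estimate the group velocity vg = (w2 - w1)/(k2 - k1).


vg = (w2 - w1) / (k2 - k1)
= (2.8683e+15 - 2.7650e+15) / (4.7827e+07 - 4.4156e+07)
= 1.0330e+14 / 3.6710e+06
= 2.8139e+07 m/s

2.8139e+07


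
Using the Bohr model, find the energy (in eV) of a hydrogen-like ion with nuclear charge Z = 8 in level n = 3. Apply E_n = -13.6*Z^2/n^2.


E_n = -13.6 * Z^2 / n^2
= -13.6 * 8^2 / 3^2
= -13.6 * 64 / 9
= -96.7111 eV

-96.7111


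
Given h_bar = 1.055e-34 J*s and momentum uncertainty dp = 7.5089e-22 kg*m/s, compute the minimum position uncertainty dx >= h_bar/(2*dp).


dx = h_bar / (2 * dp)
= 1.055e-34 / (2 * 7.5089e-22)
= 1.055e-34 / 1.5018e-21
= 7.0250e-14 m

7.0250e-14


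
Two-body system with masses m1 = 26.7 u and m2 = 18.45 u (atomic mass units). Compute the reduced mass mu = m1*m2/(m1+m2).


mu = m1 * m2 / (m1 + m2)
= 26.7 * 18.45 / (26.7 + 18.45)
= 492.615 / 45.15
= 10.9106 u

10.9106


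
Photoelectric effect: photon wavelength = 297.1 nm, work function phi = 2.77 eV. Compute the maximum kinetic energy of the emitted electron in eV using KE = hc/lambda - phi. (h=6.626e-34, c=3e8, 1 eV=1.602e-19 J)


E_photon = hc / lambda
= (6.626e-34)(3e8) / (297.1e-9)
= 6.6907e-19 J
= 4.1765 eV
KE = E_photon - phi
= 4.1765 - 2.77
= 1.4065 eV

1.4065


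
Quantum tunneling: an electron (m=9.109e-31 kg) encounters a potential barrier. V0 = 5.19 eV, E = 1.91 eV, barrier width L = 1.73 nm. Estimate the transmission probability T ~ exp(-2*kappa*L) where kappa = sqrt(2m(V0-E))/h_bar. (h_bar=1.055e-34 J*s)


V0 - E = 3.28 eV = 5.2546e-19 J
kappa = sqrt(2 * m * (V0-E)) / h_bar
= sqrt(2 * 9.109e-31 * 5.2546e-19) / 1.055e-34
= 9.2740e+09 /m
2*kappa*L = 2 * 9.2740e+09 * 1.73e-9
= 32.088
T = exp(-32.088) = 1.159776e-14

1.159776e-14


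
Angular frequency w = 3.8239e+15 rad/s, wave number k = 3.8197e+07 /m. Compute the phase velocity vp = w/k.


vp = w / k
= 3.8239e+15 / 3.8197e+07
= 1.0011e+08 m/s

1.0011e+08


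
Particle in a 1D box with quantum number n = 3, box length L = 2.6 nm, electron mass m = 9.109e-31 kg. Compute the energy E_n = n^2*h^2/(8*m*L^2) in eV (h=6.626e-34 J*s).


E = n^2 * h^2 / (8 * m * L^2)
= 3^2 * (6.626e-34)^2 / (8 * 9.109e-31 * (2.6e-9)^2)
= 9 * 4.3904e-67 / (8 * 9.109e-31 * 6.7600e-18)
= 8.0212e-20 J
= 0.5007 eV

0.5007


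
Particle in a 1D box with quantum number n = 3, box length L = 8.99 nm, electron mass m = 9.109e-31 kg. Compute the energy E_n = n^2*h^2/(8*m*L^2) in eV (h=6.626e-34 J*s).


E = n^2 * h^2 / (8 * m * L^2)
= 3^2 * (6.626e-34)^2 / (8 * 9.109e-31 * (8.99e-9)^2)
= 9 * 4.3904e-67 / (8 * 9.109e-31 * 8.0820e-17)
= 6.7091e-21 J
= 0.0419 eV

0.0419


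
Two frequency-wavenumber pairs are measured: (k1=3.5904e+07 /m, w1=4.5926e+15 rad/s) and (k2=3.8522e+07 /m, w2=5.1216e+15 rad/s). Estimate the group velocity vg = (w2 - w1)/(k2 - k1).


vg = (w2 - w1) / (k2 - k1)
= (5.1216e+15 - 4.5926e+15) / (3.8522e+07 - 3.5904e+07)
= 5.2900e+14 / 2.6180e+06
= 2.0206e+08 m/s

2.0206e+08


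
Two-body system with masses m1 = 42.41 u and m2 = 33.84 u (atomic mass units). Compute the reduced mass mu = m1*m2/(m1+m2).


mu = m1 * m2 / (m1 + m2)
= 42.41 * 33.84 / (42.41 + 33.84)
= 1435.1544 / 76.25
= 18.8217 u

18.8217


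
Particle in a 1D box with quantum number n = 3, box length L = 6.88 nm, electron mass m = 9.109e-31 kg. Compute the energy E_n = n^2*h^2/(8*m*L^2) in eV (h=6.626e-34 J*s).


E = n^2 * h^2 / (8 * m * L^2)
= 3^2 * (6.626e-34)^2 / (8 * 9.109e-31 * (6.88e-9)^2)
= 9 * 4.3904e-67 / (8 * 9.109e-31 * 4.7334e-17)
= 1.1455e-20 J
= 0.0715 eV

0.0715


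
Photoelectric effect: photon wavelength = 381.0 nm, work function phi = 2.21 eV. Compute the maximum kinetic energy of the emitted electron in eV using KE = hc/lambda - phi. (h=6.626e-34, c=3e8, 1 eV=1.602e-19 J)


E_photon = hc / lambda
= (6.626e-34)(3e8) / (381.0e-9)
= 5.2173e-19 J
= 3.2568 eV
KE = E_photon - phi
= 3.2568 - 2.21
= 1.0468 eV

1.0468


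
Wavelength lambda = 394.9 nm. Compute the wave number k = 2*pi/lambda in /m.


k = 2 * pi / lambda
= 6.2832 / (394.9e-9)
= 6.2832 / 3.9490e-07
= 1.5911e+07 /m

1.5911e+07


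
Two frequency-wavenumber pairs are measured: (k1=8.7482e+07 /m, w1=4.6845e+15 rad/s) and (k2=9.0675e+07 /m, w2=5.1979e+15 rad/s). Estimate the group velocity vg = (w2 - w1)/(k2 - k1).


vg = (w2 - w1) / (k2 - k1)
= (5.1979e+15 - 4.6845e+15) / (9.0675e+07 - 8.7482e+07)
= 5.1340e+14 / 3.1930e+06
= 1.6079e+08 m/s

1.6079e+08


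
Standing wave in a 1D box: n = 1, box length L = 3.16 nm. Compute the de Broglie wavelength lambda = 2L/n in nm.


lambda = 2L / n
= 2 * 3.16 / 1
= 6.32 / 1
= 6.32 nm

6.32


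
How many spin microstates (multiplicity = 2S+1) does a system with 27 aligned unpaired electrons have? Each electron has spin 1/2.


Total spin S = N * (1/2) = 27 * 0.5 = 13.5
Spin multiplicity = 2S + 1
= 2 * 13.5 + 1
= 28

28


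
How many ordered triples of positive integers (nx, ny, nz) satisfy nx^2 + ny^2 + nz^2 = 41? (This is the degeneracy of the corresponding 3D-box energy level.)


Enumerate all (nx, ny, nz) with nx^2 + ny^2 + nz^2 = 41:
(1,2,6)
(1,6,2)
(2,1,6)
(2,6,1)
(3,4,4)
(4,3,4)
(4,4,3)
(6,1,2)
(6,2,1)
Total degeneracy = 9

9


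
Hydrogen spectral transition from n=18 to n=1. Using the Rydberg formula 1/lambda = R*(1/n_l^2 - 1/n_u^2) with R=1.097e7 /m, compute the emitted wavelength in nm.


1/lambda = R * (1/n_l^2 - 1/n_u^2)
= 1.097e7 * (1/1^2 - 1/18^2)
= 1.097e7 * (1.0 - 0.003086)
= 1.097e7 * 0.996914
= 1.0936e+07 /m
lambda = 1 / 1.0936e+07 = 91.4399 nm

91.4399


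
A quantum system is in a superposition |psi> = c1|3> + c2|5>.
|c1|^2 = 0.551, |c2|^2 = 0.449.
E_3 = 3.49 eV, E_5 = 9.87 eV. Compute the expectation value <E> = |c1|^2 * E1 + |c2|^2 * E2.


<E> = |c1|^2 * E1 + |c2|^2 * E2
= 0.551 * 3.49 + 0.449 * 9.87
= 1.923 + 4.4316
= 6.3546 eV

6.3546


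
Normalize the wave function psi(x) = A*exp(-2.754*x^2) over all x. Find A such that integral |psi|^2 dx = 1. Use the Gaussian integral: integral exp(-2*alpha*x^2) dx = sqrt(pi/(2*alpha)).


integral |psi|^2 dx = A^2 * sqrt(pi/(2*alpha)) = 1
A^2 = sqrt(2*alpha/pi)
= sqrt(2 * 2.754 / pi)
= 1.324104
A = sqrt(1.324104)
= 1.1507

1.1507


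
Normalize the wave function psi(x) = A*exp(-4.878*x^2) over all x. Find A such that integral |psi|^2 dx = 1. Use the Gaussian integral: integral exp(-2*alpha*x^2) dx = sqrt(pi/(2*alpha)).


integral |psi|^2 dx = A^2 * sqrt(pi/(2*alpha)) = 1
A^2 = sqrt(2*alpha/pi)
= sqrt(2 * 4.878 / pi)
= 1.762223
A = sqrt(1.762223)
= 1.3275

1.3275


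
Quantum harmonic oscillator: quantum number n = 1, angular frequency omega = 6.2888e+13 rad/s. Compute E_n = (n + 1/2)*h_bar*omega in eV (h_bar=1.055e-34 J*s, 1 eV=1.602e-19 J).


E = (n + 1/2) * h_bar * omega
= (1 + 0.5) * 1.055e-34 * 6.2888e+13
= 1.5 * 6.6347e-21
= 9.9520e-21 J
= 0.0621 eV

0.0621


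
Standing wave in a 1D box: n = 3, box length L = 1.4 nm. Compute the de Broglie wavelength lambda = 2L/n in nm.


lambda = 2L / n
= 2 * 1.4 / 3
= 2.8 / 3
= 0.9333 nm

0.9333


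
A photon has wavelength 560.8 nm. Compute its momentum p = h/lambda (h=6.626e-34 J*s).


p = h / lambda
= 6.626e-34 / (560.8e-9)
= 6.626e-34 / 5.6080e-07
= 1.1815e-27 kg*m/s

1.1815e-27


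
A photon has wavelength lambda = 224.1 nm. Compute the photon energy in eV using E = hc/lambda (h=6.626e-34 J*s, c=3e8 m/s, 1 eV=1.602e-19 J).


E = hc / lambda
= (6.626e-34)(3e8) / (224.1e-9)
= 1.9878e-25 / 2.2410e-07
= 8.8701e-19 J
Converting to eV: 8.8701e-19 / 1.602e-19
= 5.5369 eV

5.5369


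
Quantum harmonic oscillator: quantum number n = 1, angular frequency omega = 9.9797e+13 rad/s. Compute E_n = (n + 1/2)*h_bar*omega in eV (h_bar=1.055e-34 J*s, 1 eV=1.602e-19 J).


E = (n + 1/2) * h_bar * omega
= (1 + 0.5) * 1.055e-34 * 9.9797e+13
= 1.5 * 1.0529e-20
= 1.5793e-20 J
= 0.0986 eV

0.0986


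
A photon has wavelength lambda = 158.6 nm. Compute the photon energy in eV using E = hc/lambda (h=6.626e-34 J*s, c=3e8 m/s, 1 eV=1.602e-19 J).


E = hc / lambda
= (6.626e-34)(3e8) / (158.6e-9)
= 1.9878e-25 / 1.5860e-07
= 1.2533e-18 J
Converting to eV: 1.2533e-18 / 1.602e-19
= 7.8236 eV

7.8236


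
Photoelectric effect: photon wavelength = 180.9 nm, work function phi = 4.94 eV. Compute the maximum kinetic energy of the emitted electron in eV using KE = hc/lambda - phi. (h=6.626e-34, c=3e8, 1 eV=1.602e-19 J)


E_photon = hc / lambda
= (6.626e-34)(3e8) / (180.9e-9)
= 1.0988e-18 J
= 6.8592 eV
KE = E_photon - phi
= 6.8592 - 4.94
= 1.9192 eV

1.9192


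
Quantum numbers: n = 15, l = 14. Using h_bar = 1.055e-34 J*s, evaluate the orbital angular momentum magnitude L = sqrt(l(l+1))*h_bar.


L = sqrt(l*(l+1)) * h_bar
= sqrt(14 * 15) * 1.055e-34
= sqrt(210) * 1.055e-34
= 14.4914 * 1.055e-34
= 1.5288e-33 J*s

1.5288e-33


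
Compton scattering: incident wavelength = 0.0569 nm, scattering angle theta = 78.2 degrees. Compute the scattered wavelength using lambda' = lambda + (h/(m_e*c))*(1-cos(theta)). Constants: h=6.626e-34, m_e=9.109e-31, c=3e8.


Compton wavelength: h/(m_e*c) = 2.4247e-12 m
d_lambda = 2.4247e-12 * (1 - cos(78.2 deg))
= 2.4247e-12 * 0.795504
= 1.9289e-12 m = 0.001929 nm
lambda' = 0.0569 + 0.001929
= 0.058829 nm

0.058829


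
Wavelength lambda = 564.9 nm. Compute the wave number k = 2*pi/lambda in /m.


k = 2 * pi / lambda
= 6.2832 / (564.9e-9)
= 6.2832 / 5.6490e-07
= 1.1123e+07 /m

1.1123e+07


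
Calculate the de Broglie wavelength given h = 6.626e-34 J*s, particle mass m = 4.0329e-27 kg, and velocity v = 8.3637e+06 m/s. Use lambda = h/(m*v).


lambda = h / (m * v)
= 6.626e-34 / (4.0329e-27 * 8.3637e+06)
= 6.626e-34 / 3.3730e-20
= 1.9644e-14 m

1.9644e-14


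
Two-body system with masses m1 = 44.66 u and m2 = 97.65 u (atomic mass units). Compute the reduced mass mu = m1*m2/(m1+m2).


mu = m1 * m2 / (m1 + m2)
= 44.66 * 97.65 / (44.66 + 97.65)
= 4361.049 / 142.31
= 30.6447 u

30.6447


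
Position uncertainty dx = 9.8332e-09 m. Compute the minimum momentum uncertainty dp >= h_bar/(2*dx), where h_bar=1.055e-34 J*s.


dp = h_bar / (2 * dx)
= 1.055e-34 / (2 * 9.8332e-09)
= 1.055e-34 / 1.9666e-08
= 5.3645e-27 kg*m/s

5.3645e-27


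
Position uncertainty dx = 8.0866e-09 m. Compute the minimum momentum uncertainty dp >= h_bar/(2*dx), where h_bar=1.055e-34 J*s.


dp = h_bar / (2 * dx)
= 1.055e-34 / (2 * 8.0866e-09)
= 1.055e-34 / 1.6173e-08
= 6.5231e-27 kg*m/s

6.5231e-27


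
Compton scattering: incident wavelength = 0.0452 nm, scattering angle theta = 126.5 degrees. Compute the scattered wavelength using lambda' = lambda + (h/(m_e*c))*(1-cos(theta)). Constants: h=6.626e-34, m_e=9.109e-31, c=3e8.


Compton wavelength: h/(m_e*c) = 2.4247e-12 m
d_lambda = 2.4247e-12 * (1 - cos(126.5 deg))
= 2.4247e-12 * 1.594823
= 3.8670e-12 m = 0.003867 nm
lambda' = 0.0452 + 0.003867
= 0.049067 nm

0.049067


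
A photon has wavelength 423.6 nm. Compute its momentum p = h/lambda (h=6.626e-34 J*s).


p = h / lambda
= 6.626e-34 / (423.6e-9)
= 6.626e-34 / 4.2360e-07
= 1.5642e-27 kg*m/s

1.5642e-27


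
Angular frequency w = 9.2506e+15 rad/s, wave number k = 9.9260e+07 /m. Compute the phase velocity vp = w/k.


vp = w / k
= 9.2506e+15 / 9.9260e+07
= 9.3196e+07 m/s

9.3196e+07


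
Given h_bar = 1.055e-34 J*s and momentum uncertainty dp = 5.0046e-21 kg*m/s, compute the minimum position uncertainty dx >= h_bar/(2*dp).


dx = h_bar / (2 * dp)
= 1.055e-34 / (2 * 5.0046e-21)
= 1.055e-34 / 1.0009e-20
= 1.0540e-14 m

1.0540e-14


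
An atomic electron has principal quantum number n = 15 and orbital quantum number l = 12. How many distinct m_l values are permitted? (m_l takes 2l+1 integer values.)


m_l ranges from -l to +l in integer steps
So m_l goes from -12 to +12
Count = 2l + 1 = 2*12 + 1
= 25

25


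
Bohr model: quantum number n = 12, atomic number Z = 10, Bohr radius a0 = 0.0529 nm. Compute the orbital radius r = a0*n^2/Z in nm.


r = a0 * n^2 / Z
= 0.0529 * 12^2 / 10
= 0.0529 * 144 / 10
= 0.7618 nm

0.7618


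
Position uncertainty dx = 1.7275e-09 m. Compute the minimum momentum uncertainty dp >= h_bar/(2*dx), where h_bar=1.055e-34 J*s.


dp = h_bar / (2 * dx)
= 1.055e-34 / (2 * 1.7275e-09)
= 1.055e-34 / 3.4550e-09
= 3.0535e-26 kg*m/s

3.0535e-26


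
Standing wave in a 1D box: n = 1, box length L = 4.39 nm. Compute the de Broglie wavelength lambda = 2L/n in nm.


lambda = 2L / n
= 2 * 4.39 / 1
= 8.78 / 1
= 8.78 nm

8.78


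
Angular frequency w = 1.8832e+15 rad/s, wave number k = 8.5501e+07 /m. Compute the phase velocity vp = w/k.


vp = w / k
= 1.8832e+15 / 8.5501e+07
= 2.2025e+07 m/s

2.2025e+07


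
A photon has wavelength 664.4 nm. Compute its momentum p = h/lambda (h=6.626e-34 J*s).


p = h / lambda
= 6.626e-34 / (664.4e-9)
= 6.626e-34 / 6.6440e-07
= 9.9729e-28 kg*m/s

9.9729e-28


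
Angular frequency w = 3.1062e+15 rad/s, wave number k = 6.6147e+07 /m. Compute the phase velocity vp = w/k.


vp = w / k
= 3.1062e+15 / 6.6147e+07
= 4.6959e+07 m/s

4.6959e+07


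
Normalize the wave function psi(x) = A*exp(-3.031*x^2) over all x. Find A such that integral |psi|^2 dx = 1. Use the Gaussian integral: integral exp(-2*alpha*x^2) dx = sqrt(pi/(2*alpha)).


integral |psi|^2 dx = A^2 * sqrt(pi/(2*alpha)) = 1
A^2 = sqrt(2*alpha/pi)
= sqrt(2 * 3.031 / pi)
= 1.389098
A = sqrt(1.389098)
= 1.1786

1.1786


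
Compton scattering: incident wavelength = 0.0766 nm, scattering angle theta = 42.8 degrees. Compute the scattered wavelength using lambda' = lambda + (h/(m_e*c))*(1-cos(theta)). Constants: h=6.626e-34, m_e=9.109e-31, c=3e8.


Compton wavelength: h/(m_e*c) = 2.4247e-12 m
d_lambda = 2.4247e-12 * (1 - cos(42.8 deg))
= 2.4247e-12 * 0.26627
= 6.4563e-13 m = 0.000646 nm
lambda' = 0.0766 + 0.000646
= 0.077246 nm

0.077246


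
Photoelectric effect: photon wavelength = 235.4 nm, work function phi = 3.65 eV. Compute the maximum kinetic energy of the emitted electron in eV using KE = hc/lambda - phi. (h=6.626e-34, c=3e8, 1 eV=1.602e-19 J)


E_photon = hc / lambda
= (6.626e-34)(3e8) / (235.4e-9)
= 8.4444e-19 J
= 5.2711 eV
KE = E_photon - phi
= 5.2711 - 3.65
= 1.6211 eV

1.6211


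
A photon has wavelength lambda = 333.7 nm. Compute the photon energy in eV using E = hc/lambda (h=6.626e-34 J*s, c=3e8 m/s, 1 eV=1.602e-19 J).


E = hc / lambda
= (6.626e-34)(3e8) / (333.7e-9)
= 1.9878e-25 / 3.3370e-07
= 5.9568e-19 J
Converting to eV: 5.9568e-19 / 1.602e-19
= 3.7184 eV

3.7184


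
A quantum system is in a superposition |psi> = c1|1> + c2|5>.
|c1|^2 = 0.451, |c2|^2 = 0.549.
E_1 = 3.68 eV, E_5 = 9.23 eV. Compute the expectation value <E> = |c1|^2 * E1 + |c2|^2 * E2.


<E> = |c1|^2 * E1 + |c2|^2 * E2
= 0.451 * 3.68 + 0.549 * 9.23
= 1.6597 + 5.0673
= 6.727 eV

6.727


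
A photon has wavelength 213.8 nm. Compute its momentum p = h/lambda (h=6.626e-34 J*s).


p = h / lambda
= 6.626e-34 / (213.8e-9)
= 6.626e-34 / 2.1380e-07
= 3.0992e-27 kg*m/s

3.0992e-27


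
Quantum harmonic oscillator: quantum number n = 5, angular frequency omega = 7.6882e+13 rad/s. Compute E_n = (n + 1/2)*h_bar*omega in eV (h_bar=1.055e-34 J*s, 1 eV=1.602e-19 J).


E = (n + 1/2) * h_bar * omega
= (5 + 0.5) * 1.055e-34 * 7.6882e+13
= 5.5 * 8.1111e-21
= 4.4611e-20 J
= 0.2785 eV

0.2785


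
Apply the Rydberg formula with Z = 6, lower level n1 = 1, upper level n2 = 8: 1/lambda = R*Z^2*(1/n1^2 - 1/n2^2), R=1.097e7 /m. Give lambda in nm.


1/lambda = R * Z^2 * (1/n1^2 - 1/n2^2)
= 1.097e7 * 6^2 * (1/1^2 - 1/8^2)
= 1.097e7 * 36 * (1.0 - 0.015625)
= 3.8875e+08 /m
lambda = 1 / 3.8875e+08
= 2.5724 nm

2.5724


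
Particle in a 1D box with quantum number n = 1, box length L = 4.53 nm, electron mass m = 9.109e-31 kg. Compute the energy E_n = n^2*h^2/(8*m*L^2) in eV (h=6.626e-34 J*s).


E = n^2 * h^2 / (8 * m * L^2)
= 1^2 * (6.626e-34)^2 / (8 * 9.109e-31 * (4.53e-9)^2)
= 1 * 4.3904e-67 / (8 * 9.109e-31 * 2.0521e-17)
= 2.9359e-21 J
= 0.0183 eV

0.0183


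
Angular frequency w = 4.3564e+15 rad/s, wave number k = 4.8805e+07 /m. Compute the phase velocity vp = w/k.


vp = w / k
= 4.3564e+15 / 4.8805e+07
= 8.9261e+07 m/s

8.9261e+07


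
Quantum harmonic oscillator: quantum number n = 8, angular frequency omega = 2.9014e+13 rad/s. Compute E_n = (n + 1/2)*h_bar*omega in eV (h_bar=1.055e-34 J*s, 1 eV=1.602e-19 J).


E = (n + 1/2) * h_bar * omega
= (8 + 0.5) * 1.055e-34 * 2.9014e+13
= 8.5 * 3.0610e-21
= 2.6018e-20 J
= 0.1624 eV

0.1624


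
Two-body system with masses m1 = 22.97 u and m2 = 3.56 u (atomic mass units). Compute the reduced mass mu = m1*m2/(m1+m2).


mu = m1 * m2 / (m1 + m2)
= 22.97 * 3.56 / (22.97 + 3.56)
= 81.7732 / 26.53
= 3.0823 u

3.0823


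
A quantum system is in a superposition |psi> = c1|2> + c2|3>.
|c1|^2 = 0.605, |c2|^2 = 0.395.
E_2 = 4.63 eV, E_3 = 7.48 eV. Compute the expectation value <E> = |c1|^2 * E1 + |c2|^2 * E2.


<E> = |c1|^2 * E1 + |c2|^2 * E2
= 0.605 * 4.63 + 0.395 * 7.48
= 2.8011 + 2.9546
= 5.7557 eV

5.7557


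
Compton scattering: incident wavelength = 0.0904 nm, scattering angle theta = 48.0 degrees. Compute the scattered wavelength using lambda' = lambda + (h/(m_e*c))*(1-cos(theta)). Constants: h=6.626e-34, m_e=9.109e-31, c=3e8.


Compton wavelength: h/(m_e*c) = 2.4247e-12 m
d_lambda = 2.4247e-12 * (1 - cos(48.0 deg))
= 2.4247e-12 * 0.330869
= 8.0226e-13 m = 0.000802 nm
lambda' = 0.0904 + 0.000802
= 0.091202 nm

0.091202


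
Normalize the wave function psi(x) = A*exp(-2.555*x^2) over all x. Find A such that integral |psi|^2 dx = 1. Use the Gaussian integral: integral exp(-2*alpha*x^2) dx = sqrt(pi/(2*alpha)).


integral |psi|^2 dx = A^2 * sqrt(pi/(2*alpha)) = 1
A^2 = sqrt(2*alpha/pi)
= sqrt(2 * 2.555 / pi)
= 1.275368
A = sqrt(1.275368)
= 1.1293

1.1293


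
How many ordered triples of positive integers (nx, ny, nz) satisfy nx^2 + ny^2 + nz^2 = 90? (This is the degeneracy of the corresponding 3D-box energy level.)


Enumerate all (nx, ny, nz) with nx^2 + ny^2 + nz^2 = 90:
(1,5,8)
(1,8,5)
(4,5,7)
(4,7,5)
(5,1,8)
(5,4,7)
(5,7,4)
(5,8,1)
(7,4,5)
(7,5,4)
(8,1,5)
(8,5,1)
Total degeneracy = 12

12


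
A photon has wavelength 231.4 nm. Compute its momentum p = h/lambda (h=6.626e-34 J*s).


p = h / lambda
= 6.626e-34 / (231.4e-9)
= 6.626e-34 / 2.3140e-07
= 2.8634e-27 kg*m/s

2.8634e-27


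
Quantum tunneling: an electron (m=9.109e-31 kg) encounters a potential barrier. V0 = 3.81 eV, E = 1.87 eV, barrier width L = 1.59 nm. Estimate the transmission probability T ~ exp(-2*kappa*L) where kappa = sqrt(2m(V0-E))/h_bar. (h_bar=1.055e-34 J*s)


V0 - E = 1.94 eV = 3.1079e-19 J
kappa = sqrt(2 * m * (V0-E)) / h_bar
= sqrt(2 * 9.109e-31 * 3.1079e-19) / 1.055e-34
= 7.1323e+09 /m
2*kappa*L = 2 * 7.1323e+09 * 1.59e-9
= 22.6807
T = exp(-22.6807) = 1.412153e-10

1.412153e-10


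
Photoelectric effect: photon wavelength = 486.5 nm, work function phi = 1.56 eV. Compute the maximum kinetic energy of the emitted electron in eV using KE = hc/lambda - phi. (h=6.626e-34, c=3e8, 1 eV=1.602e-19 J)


E_photon = hc / lambda
= (6.626e-34)(3e8) / (486.5e-9)
= 4.0859e-19 J
= 2.5505 eV
KE = E_photon - phi
= 2.5505 - 1.56
= 0.9905 eV

0.9905


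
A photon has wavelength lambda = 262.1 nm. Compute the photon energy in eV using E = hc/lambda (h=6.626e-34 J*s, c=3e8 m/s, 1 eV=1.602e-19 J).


E = hc / lambda
= (6.626e-34)(3e8) / (262.1e-9)
= 1.9878e-25 / 2.6210e-07
= 7.5841e-19 J
Converting to eV: 7.5841e-19 / 1.602e-19
= 4.7342 eV

4.7342


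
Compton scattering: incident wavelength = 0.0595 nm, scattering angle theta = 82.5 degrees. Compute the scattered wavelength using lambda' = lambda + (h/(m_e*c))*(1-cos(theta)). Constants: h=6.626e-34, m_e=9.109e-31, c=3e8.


Compton wavelength: h/(m_e*c) = 2.4247e-12 m
d_lambda = 2.4247e-12 * (1 - cos(82.5 deg))
= 2.4247e-12 * 0.869474
= 2.1082e-12 m = 0.002108 nm
lambda' = 0.0595 + 0.002108
= 0.061608 nm

0.061608


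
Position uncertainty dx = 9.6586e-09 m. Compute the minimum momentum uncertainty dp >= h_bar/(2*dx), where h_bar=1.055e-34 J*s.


dp = h_bar / (2 * dx)
= 1.055e-34 / (2 * 9.6586e-09)
= 1.055e-34 / 1.9317e-08
= 5.4615e-27 kg*m/s

5.4615e-27


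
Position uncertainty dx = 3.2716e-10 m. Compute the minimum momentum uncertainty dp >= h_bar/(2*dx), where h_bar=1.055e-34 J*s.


dp = h_bar / (2 * dx)
= 1.055e-34 / (2 * 3.2716e-10)
= 1.055e-34 / 6.5432e-10
= 1.6124e-25 kg*m/s

1.6124e-25


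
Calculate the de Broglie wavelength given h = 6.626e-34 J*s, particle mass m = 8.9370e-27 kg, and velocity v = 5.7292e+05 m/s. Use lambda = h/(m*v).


lambda = h / (m * v)
= 6.626e-34 / (8.9370e-27 * 5.7292e+05)
= 6.626e-34 / 5.1202e-21
= 1.2941e-13 m

1.2941e-13


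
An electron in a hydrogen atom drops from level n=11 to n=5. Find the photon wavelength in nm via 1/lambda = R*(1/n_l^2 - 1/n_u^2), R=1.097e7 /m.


1/lambda = R * (1/n_l^2 - 1/n_u^2)
= 1.097e7 * (1/5^2 - 1/11^2)
= 1.097e7 * (0.04 - 0.008264)
= 1.097e7 * 0.031736
= 3.4814e+05 /m
lambda = 1 / 3.4814e+05 = 2872.4172 nm

2872.4172


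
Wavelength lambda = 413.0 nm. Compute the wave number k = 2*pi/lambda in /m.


k = 2 * pi / lambda
= 6.2832 / (413.0e-9)
= 6.2832 / 4.1300e-07
= 1.5214e+07 /m

1.5214e+07


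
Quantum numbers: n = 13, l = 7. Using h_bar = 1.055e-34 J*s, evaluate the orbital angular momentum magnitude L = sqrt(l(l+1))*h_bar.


L = sqrt(l*(l+1)) * h_bar
= sqrt(7 * 8) * 1.055e-34
= sqrt(56) * 1.055e-34
= 7.4833 * 1.055e-34
= 7.8949e-34 J*s

7.8949e-34


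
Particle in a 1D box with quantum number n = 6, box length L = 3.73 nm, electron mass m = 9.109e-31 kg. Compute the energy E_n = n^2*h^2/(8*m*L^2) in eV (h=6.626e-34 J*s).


E = n^2 * h^2 / (8 * m * L^2)
= 6^2 * (6.626e-34)^2 / (8 * 9.109e-31 * (3.73e-9)^2)
= 36 * 4.3904e-67 / (8 * 9.109e-31 * 1.3913e-17)
= 1.5589e-19 J
= 0.9731 eV

0.9731


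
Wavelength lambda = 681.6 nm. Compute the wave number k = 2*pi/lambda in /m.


k = 2 * pi / lambda
= 6.2832 / (681.6e-9)
= 6.2832 / 6.8160e-07
= 9.2183e+06 /m

9.2183e+06


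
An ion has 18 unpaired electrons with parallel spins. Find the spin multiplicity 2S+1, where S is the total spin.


Total spin S = N * (1/2) = 18 * 0.5 = 9.0
Spin multiplicity = 2S + 1
= 2 * 9.0 + 1
= 19

19


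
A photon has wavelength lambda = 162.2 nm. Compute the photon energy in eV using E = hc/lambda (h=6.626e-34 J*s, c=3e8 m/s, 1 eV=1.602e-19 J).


E = hc / lambda
= (6.626e-34)(3e8) / (162.2e-9)
= 1.9878e-25 / 1.6220e-07
= 1.2255e-18 J
Converting to eV: 1.2255e-18 / 1.602e-19
= 7.65 eV

7.65


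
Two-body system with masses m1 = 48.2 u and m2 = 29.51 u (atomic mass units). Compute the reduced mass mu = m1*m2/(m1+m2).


mu = m1 * m2 / (m1 + m2)
= 48.2 * 29.51 / (48.2 + 29.51)
= 1422.382 / 77.71
= 18.3037 u

18.3037


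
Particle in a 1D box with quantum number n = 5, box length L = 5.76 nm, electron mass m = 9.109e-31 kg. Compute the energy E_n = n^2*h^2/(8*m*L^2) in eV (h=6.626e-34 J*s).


E = n^2 * h^2 / (8 * m * L^2)
= 5^2 * (6.626e-34)^2 / (8 * 9.109e-31 * (5.76e-9)^2)
= 25 * 4.3904e-67 / (8 * 9.109e-31 * 3.3178e-17)
= 4.5398e-20 J
= 0.2834 eV

0.2834


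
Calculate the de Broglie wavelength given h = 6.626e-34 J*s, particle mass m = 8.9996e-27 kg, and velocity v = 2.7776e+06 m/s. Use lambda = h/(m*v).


lambda = h / (m * v)
= 6.626e-34 / (8.9996e-27 * 2.7776e+06)
= 6.626e-34 / 2.4997e-20
= 2.6507e-14 m

2.6507e-14


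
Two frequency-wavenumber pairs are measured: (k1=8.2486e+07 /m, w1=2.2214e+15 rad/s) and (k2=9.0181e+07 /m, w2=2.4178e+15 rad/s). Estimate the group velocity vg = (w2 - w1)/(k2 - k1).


vg = (w2 - w1) / (k2 - k1)
= (2.4178e+15 - 2.2214e+15) / (9.0181e+07 - 8.2486e+07)
= 1.9640e+14 / 7.6950e+06
= 2.5523e+07 m/s

2.5523e+07


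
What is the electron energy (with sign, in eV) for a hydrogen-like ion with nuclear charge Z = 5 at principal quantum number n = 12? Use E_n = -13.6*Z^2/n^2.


E_n = -13.6 * Z^2 / n^2
= -13.6 * 5^2 / 12^2
= -13.6 * 25 / 144
= -2.3611 eV

-2.3611


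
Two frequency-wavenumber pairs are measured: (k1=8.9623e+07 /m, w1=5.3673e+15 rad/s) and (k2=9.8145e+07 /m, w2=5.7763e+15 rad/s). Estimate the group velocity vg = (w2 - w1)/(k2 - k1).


vg = (w2 - w1) / (k2 - k1)
= (5.7763e+15 - 5.3673e+15) / (9.8145e+07 - 8.9623e+07)
= 4.0900e+14 / 8.5220e+06
= 4.7993e+07 m/s

4.7993e+07


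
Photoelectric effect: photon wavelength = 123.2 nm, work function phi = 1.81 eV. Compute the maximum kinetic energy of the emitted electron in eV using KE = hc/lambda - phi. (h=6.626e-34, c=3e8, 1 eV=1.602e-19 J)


E_photon = hc / lambda
= (6.626e-34)(3e8) / (123.2e-9)
= 1.6135e-18 J
= 10.0716 eV
KE = E_photon - phi
= 10.0716 - 1.81
= 8.2616 eV

8.2616


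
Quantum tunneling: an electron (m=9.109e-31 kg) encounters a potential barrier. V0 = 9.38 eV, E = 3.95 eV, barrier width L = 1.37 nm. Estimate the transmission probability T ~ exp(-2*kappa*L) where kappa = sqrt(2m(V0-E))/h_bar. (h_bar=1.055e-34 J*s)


V0 - E = 5.43 eV = 8.6989e-19 J
kappa = sqrt(2 * m * (V0-E)) / h_bar
= sqrt(2 * 9.109e-31 * 8.6989e-19) / 1.055e-34
= 1.1932e+10 /m
2*kappa*L = 2 * 1.1932e+10 * 1.37e-9
= 32.6949
T = exp(-32.6949) = 6.321179e-15

6.321179e-15


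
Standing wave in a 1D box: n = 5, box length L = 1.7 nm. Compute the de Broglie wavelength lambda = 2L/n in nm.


lambda = 2L / n
= 2 * 1.7 / 5
= 3.4 / 5
= 0.68 nm

0.68


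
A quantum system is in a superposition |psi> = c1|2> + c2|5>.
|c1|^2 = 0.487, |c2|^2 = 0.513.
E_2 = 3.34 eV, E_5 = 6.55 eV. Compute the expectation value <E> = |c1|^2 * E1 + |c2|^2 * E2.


<E> = |c1|^2 * E1 + |c2|^2 * E2
= 0.487 * 3.34 + 0.513 * 6.55
= 1.6266 + 3.3601
= 4.9867 eV

4.9867


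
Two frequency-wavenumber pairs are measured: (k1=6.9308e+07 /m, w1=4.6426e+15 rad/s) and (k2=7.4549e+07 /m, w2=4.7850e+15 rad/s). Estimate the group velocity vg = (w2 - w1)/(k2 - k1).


vg = (w2 - w1) / (k2 - k1)
= (4.7850e+15 - 4.6426e+15) / (7.4549e+07 - 6.9308e+07)
= 1.4240e+14 / 5.2410e+06
= 2.7170e+07 m/s

2.7170e+07


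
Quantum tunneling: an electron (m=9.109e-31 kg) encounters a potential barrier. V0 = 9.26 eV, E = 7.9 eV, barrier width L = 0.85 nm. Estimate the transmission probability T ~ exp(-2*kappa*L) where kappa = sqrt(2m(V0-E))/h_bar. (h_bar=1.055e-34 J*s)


V0 - E = 1.36 eV = 2.1787e-19 J
kappa = sqrt(2 * m * (V0-E)) / h_bar
= sqrt(2 * 9.109e-31 * 2.1787e-19) / 1.055e-34
= 5.9717e+09 /m
2*kappa*L = 2 * 5.9717e+09 * 0.85e-9
= 10.1519
T = exp(-10.1519) = 3.900173e-05

3.900173e-05


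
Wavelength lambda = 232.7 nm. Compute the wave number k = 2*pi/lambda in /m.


k = 2 * pi / lambda
= 6.2832 / (232.7e-9)
= 6.2832 / 2.3270e-07
= 2.7001e+07 /m

2.7001e+07


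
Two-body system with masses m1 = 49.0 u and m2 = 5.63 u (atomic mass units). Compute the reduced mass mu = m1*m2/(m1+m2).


mu = m1 * m2 / (m1 + m2)
= 49.0 * 5.63 / (49.0 + 5.63)
= 275.87 / 54.63
= 5.0498 u

5.0498


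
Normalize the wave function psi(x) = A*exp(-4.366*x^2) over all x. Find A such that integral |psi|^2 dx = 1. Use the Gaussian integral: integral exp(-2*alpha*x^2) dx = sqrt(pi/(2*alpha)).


integral |psi|^2 dx = A^2 * sqrt(pi/(2*alpha)) = 1
A^2 = sqrt(2*alpha/pi)
= sqrt(2 * 4.366 / pi)
= 1.667178
A = sqrt(1.667178)
= 1.2912

1.2912


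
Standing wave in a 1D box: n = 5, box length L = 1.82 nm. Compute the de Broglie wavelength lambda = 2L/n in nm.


lambda = 2L / n
= 2 * 1.82 / 5
= 3.64 / 5
= 0.728 nm

0.728


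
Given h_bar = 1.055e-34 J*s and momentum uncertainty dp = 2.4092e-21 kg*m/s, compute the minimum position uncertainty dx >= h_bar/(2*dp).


dx = h_bar / (2 * dp)
= 1.055e-34 / (2 * 2.4092e-21)
= 1.055e-34 / 4.8184e-21
= 2.1895e-14 m

2.1895e-14


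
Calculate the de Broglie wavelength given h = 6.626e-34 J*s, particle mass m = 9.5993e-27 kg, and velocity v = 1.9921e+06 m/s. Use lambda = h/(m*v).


lambda = h / (m * v)
= 6.626e-34 / (9.5993e-27 * 1.9921e+06)
= 6.626e-34 / 1.9123e-20
= 3.4650e-14 m

3.4650e-14


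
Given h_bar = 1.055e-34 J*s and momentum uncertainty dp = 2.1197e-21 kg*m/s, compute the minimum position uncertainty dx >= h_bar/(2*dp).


dx = h_bar / (2 * dp)
= 1.055e-34 / (2 * 2.1197e-21)
= 1.055e-34 / 4.2394e-21
= 2.4886e-14 m

2.4886e-14


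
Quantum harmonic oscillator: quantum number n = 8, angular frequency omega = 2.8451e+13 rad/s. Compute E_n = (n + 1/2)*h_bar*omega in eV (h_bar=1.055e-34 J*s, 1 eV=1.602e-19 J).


E = (n + 1/2) * h_bar * omega
= (8 + 0.5) * 1.055e-34 * 2.8451e+13
= 8.5 * 3.0016e-21
= 2.5513e-20 J
= 0.1593 eV

0.1593


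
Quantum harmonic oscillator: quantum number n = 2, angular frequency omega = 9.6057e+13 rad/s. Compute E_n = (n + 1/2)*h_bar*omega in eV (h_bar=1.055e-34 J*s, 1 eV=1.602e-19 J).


E = (n + 1/2) * h_bar * omega
= (2 + 0.5) * 1.055e-34 * 9.6057e+13
= 2.5 * 1.0134e-20
= 2.5335e-20 J
= 0.1581 eV

0.1581


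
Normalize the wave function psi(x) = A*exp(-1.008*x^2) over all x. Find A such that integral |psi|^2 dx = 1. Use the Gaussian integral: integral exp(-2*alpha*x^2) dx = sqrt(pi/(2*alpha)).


integral |psi|^2 dx = A^2 * sqrt(pi/(2*alpha)) = 1
A^2 = sqrt(2*alpha/pi)
= sqrt(2 * 1.008 / pi)
= 0.80107
A = sqrt(0.80107)
= 0.895

0.895


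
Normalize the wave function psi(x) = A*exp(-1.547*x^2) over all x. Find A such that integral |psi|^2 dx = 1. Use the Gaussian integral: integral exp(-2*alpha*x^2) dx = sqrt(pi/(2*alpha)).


integral |psi|^2 dx = A^2 * sqrt(pi/(2*alpha)) = 1
A^2 = sqrt(2*alpha/pi)
= sqrt(2 * 1.547 / pi)
= 0.992396
A = sqrt(0.992396)
= 0.9962

0.9962


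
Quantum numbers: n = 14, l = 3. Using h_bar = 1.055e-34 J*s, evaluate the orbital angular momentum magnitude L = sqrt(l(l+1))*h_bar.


L = sqrt(l*(l+1)) * h_bar
= sqrt(3 * 4) * 1.055e-34
= sqrt(12) * 1.055e-34
= 3.4641 * 1.055e-34
= 3.6546e-34 J*s

3.6546e-34


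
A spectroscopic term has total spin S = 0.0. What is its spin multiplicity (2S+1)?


Spin multiplicity = 2S + 1
= 2 * 0.0 + 1
= 0.0 + 1
= 1

1


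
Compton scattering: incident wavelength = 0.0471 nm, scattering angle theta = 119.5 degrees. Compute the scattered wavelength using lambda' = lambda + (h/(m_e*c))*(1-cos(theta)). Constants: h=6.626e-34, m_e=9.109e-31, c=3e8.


Compton wavelength: h/(m_e*c) = 2.4247e-12 m
d_lambda = 2.4247e-12 * (1 - cos(119.5 deg))
= 2.4247e-12 * 1.492424
= 3.6187e-12 m = 0.003619 nm
lambda' = 0.0471 + 0.003619
= 0.050719 nm

0.050719


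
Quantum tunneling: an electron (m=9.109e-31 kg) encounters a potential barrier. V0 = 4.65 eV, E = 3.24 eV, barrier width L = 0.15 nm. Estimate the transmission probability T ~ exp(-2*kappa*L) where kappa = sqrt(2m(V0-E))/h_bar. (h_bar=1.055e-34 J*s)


V0 - E = 1.41 eV = 2.2588e-19 J
kappa = sqrt(2 * m * (V0-E)) / h_bar
= sqrt(2 * 9.109e-31 * 2.2588e-19) / 1.055e-34
= 6.0805e+09 /m
2*kappa*L = 2 * 6.0805e+09 * 0.15e-9
= 1.8241
T = exp(-1.8241) = 1.613551e-01

1.613551e-01
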